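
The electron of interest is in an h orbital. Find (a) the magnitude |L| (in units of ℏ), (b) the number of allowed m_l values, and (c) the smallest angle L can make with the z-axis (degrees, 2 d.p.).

|L| = √30 ℏ ≈ 5.477ℏ; 11 values; θ_min ≈ 24.09°

The letter h corresponds to l = 5.
|L| = ℏ√(5·6) = √30 ℏ ≈ 5.477ℏ.
There are 2l+1 = 11 values of m_l.
cos θ_min = 5/√30, so θ_min ≈ 24.09°.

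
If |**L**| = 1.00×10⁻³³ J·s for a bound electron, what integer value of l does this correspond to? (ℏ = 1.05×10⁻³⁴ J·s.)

Dividing by ℏ: |L|/ℏ ≈ 9.524.
Set l(l+1) = 90.70; the integer solution is l = 9.

l = 9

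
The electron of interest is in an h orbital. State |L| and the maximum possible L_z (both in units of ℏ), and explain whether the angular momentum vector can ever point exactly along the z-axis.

An h state has l = 5.
|L| = √30 ℏ ≈ 5.4772ℏ, while L_z,max = lℏ = 5ℏ.
Since |L| > L_z,max, the vector can never point exactly along z; the closest it comes is θ_min = arccos(5/√30) ≈ 24.1°.

No: L_z,max = 5ℏ < |L| = √30 ℏ ≈ 5.477ℏ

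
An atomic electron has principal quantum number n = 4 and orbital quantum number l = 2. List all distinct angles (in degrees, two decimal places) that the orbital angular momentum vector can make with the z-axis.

|L| = ℏ√(l(l+1)) = √6 ℏ.
cos θ = m_l/√6 for each m_l ∈ {-2, -1, 0, 1, 2}.

θ ∈ {35.26°, 65.91°, 90.00°, 114.09°, 144.74°}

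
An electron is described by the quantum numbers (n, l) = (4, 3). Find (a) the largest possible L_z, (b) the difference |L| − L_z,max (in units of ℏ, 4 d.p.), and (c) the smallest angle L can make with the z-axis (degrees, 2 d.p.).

L_z,max = 3ℏ; |L|−L_z,max ≈ 0.4641ℏ; θ_min ≈ 30.00°

L_z,max = lℏ = 3ℏ.
|L| − L_z,max = (2√3 − 3)ℏ ≈ 0.4641ℏ.
cos θ_min = 3/√12, so θ_min ≈ 30.00°.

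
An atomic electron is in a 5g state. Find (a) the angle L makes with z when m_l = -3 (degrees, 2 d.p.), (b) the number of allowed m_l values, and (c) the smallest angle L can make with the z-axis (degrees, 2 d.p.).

5g means n = 5, l = 4.
For m_l = -3: cos θ = -3/√20, θ ≈ 132.13°.
There are 2l+1 = 9 values of m_l.
cos θ_min = 4/√20, so θ_min ≈ 26.57°.

θ(m_l=-3) ≈ 132.13°; 9 values; θ_min ≈ 26.57°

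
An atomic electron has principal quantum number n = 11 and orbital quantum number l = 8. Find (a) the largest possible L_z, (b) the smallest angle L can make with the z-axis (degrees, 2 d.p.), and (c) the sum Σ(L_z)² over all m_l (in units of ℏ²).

L_z,max = 8ℏ; θ_min ≈ 19.47°; Σ(L_z)² = 408 ℏ²

L_z,max = lℏ = 8ℏ.
cos θ_min = 8/√72, so θ_min ≈ 19.47°.
Σ m_l² = 408, so Σ(L_z)² = 408 ℏ².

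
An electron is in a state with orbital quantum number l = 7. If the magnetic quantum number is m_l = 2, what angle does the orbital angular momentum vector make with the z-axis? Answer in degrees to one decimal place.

|L| = ℏ√(l(l+1)) = 2√14 ℏ.
L_z = m_l ℏ = 2ℏ.
cos θ = L_z/|L| = 2/√56, so θ ≈ 74.5°.

θ ≈ 74.5°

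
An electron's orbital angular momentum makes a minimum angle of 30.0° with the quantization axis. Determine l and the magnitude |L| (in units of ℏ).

l = 3, |L| = 2√3 ℏ ≈ 3.464ℏ

At minimum angle, m_l = l, so cos θ = l/√(l(l+1)); cos²θ = l/(l+1) = 0.7500.
l = cos²θ/sin²θ ≈ 3.
Then |L| = ℏ√(3·4) = 2√3 ℏ.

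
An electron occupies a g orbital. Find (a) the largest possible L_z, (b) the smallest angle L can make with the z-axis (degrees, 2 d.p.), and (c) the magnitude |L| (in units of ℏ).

L_z,max = 4ℏ; θ_min ≈ 26.57°; |L| = 2√5 ℏ ≈ 4.472ℏ

A g state has l = 4.
L_z,max = lℏ = 4ℏ.
cos θ_min = 4/√20, so θ_min ≈ 26.57°.
|L| = ℏ√(4·5) = 2√5 ℏ ≈ 4.472ℏ.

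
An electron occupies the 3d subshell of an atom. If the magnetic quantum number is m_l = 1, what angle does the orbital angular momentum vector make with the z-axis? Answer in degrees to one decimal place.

θ ≈ 65.9°

3d means n = 3, l = 2.
|L|² = l(l+1)ℏ² = 6ℏ², so |L| = √6 ℏ.
L_z = m_l ℏ = 1ℏ.
cos θ = L_z/|L| = 1/√6, so θ ≈ 65.9°.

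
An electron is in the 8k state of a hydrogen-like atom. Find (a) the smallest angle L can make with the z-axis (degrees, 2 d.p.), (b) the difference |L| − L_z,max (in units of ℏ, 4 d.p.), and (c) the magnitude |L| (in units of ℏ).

θ_min ≈ 20.70°; |L|−L_z,max ≈ 0.4833ℏ; |L| = 2√14 ℏ ≈ 7.483ℏ

For 8k, l = 7.
cos θ_min = 7/√56, so θ_min ≈ 20.70°.
|L| − L_z,max = (2√14 − 7)ℏ ≈ 0.4833ℏ.
|L| = ℏ√(7·8) = 2√14 ℏ ≈ 7.483ℏ.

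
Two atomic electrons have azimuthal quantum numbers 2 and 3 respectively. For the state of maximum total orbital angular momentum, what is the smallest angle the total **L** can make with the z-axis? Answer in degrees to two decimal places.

θ_min ≈ 24.09°

By the triangle rule, |l₁ − l₂| ≤ L ≤ l₁ + l₂.
L ∈ {1, 2, 3, 4, 5}.
The maximum is L = 5, with |L_tot| = ℏ√(5·6) = √30 ℏ.
The minimum angle with z is arccos(5/√30) ≈ 24.09°.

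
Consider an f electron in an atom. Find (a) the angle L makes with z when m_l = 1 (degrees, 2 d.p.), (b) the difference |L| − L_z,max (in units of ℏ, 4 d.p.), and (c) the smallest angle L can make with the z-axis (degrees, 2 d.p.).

θ(m_l=1) ≈ 73.22°; |L|−L_z,max ≈ 0.4641ℏ; θ_min ≈ 30.00°

The letter f corresponds to l = 3.
For m_l = 1: cos θ = 1/√12, θ ≈ 73.22°.
|L| − L_z,max = (2√3 − 3)ℏ ≈ 0.4641ℏ.
cos θ_min = 3/√12, so θ_min ≈ 30.00°.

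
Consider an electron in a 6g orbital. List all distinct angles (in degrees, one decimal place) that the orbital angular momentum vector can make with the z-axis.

θ ∈ {26.6°, 47.9°, 63.4°, 77.1°, 90.0°, 102.9°, 116.6°, 132.1°, 153.4°}

For 6g, l = 4.
|L| = √(l(l+1)) ℏ = 2√5 ℏ.
cos θ = m_l/√20 for each m_l ∈ {-4, -3, -2, -1, 0, 1, 2, 3, 4}.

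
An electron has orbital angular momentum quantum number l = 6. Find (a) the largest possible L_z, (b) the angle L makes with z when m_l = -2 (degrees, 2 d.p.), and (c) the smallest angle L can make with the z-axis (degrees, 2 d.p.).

L_z,max = lℏ = 6ℏ.
For m_l = -2: cos θ = -2/√42, θ ≈ 107.98°.
cos θ_min = 6/√42, so θ_min ≈ 22.21°.

L_z,max = 6ℏ; θ(m_l=-2) ≈ 107.98°; θ_min ≈ 22.21°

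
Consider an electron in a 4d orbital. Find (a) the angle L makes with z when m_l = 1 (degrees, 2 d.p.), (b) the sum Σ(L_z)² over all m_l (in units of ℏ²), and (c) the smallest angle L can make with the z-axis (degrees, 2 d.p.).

θ(m_l=1) ≈ 65.91°; Σ(L_z)² = 10 ℏ²; θ_min ≈ 35.26°

The 4d subshell has l = 2.
For m_l = 1: cos θ = 1/√6, θ ≈ 65.91°.
Σ m_l² = 10, so Σ(L_z)² = 10 ℏ².
cos θ_min = 2/√6, so θ_min ≈ 35.26°.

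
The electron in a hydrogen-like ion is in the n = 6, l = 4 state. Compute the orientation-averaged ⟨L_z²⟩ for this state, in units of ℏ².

m_l runs from −4 to 4, i.e. {-4, -3, -2, -1, 0, 1, 2, 3, 4}.
Average of L_z² over 9 states: 60/9 ℏ² = 6.667 ℏ².

⟨L_z²⟩ = 6.667 ℏ²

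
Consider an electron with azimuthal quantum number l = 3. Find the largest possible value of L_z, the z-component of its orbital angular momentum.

L_z,max = 3ℏ

L_z = m_l ℏ with m_l ∈ {−3, …, 3}; the maximum is m_l = 3.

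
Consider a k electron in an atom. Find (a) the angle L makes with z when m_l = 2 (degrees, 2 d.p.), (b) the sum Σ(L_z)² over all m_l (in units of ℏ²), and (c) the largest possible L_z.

A k state has l = 7.
For m_l = 2: cos θ = 2/√56, θ ≈ 74.50°.
Σ m_l² = 280, so Σ(L_z)² = 280 ℏ².
L_z,max = lℏ = 7ℏ.

θ(m_l=2) ≈ 74.50°; Σ(L_z)² = 280 ℏ²; L_z,max = 7ℏ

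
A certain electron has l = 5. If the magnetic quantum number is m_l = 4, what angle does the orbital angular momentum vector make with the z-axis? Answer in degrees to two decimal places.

θ ≈ 43.09°

|L| = √(l(l+1)) ℏ = √30 ℏ.
L_z = m_l ℏ = 4ℏ.
cos θ = L_z/|L| = 4/√30, so θ ≈ 43.09°.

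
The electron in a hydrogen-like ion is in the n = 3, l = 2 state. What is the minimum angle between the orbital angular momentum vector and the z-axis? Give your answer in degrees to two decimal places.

|L| = √(l(l+1)) ℏ = √6 ℏ.
The smallest angle corresponds to the largest L_z, i.e. m_l = l = 2, giving L_z = 2ℏ.
cos θ_min = 2/√6, so θ_min ≈ 35.26°.

θ_min ≈ 35.26°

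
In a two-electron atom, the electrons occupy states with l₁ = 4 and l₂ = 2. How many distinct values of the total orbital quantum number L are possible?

By the triangle rule, |l₁ − l₂| ≤ L ≤ l₁ + l₂.
So L can be 2, 3, 4, 5, 6.
That is 5 values.

5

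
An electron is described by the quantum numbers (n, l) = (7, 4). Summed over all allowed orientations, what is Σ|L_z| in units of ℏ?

m_l runs from −4 to 4, i.e. {-4, -3, -2, -1, 0, 1, 2, 3, 4}.
Σ|m_l| = l(l+1) = 20.

Σ|L_z| = 20 ℏ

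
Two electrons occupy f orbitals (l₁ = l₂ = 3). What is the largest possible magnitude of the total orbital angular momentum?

L runs from |3 − 3| = 0 to 3 + 3 = 6.
Allowed values: L = 0, 1, 2, 3, 4, 5, 6.
The largest magnitude corresponds to L = 6: |L_tot| = ℏ√(6·7) = √42 ℏ.

|L_tot|_max = √42 ℏ ≈ 6.481ℏ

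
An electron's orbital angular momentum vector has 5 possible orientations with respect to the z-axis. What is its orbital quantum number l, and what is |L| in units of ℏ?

l = 2, |L| = √6 ℏ ≈ 2.449ℏ

Since there are 2l+1 = 5 values of m_l, l = 2.
|L| = ℏ√(l(l+1)) = ℏ√(2·3) = √6 ℏ.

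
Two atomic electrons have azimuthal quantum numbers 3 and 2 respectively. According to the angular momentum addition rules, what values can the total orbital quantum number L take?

L = 1, 2, 3, 4, 5

L runs from |3 − 2| = 1 to 3 + 2 = 5.
L ∈ {1, 2, 3, 4, 5}.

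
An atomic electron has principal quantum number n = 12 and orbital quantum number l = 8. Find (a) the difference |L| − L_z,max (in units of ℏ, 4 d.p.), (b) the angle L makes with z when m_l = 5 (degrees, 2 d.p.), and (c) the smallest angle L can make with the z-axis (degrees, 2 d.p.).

|L|−L_z,max ≈ 0.4853ℏ; θ(m_l=5) ≈ 53.90°; θ_min ≈ 19.47°

|L| − L_z,max = (6√2 − 8)ℏ ≈ 0.4853ℏ.
For m_l = 5: cos θ = 5/√72, θ ≈ 53.90°.
cos θ_min = 8/√72, so θ_min ≈ 19.47°.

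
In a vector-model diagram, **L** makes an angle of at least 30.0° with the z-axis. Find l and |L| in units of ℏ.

cos θ_min = l/√(l(l+1)) = √(l/(l+1)), so l/(l+1) = cos²(30.0°) = 0.7500.
l = cos²θ/sin²θ ≈ 3.
Then |L| = ℏ√(3·4) = 2√3 ℏ.

l = 3, |L| = 2√3 ℏ ≈ 3.464ℏ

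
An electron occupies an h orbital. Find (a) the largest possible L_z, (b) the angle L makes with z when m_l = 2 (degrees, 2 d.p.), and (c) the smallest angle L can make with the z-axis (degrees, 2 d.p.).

For an h orbital, l = 5.
L_z,max = lℏ = 5ℏ.
For m_l = 2: cos θ = 2/√30, θ ≈ 68.58°.
cos θ_min = 5/√30, so θ_min ≈ 24.09°.

L_z,max = 5ℏ; θ(m_l=2) ≈ 68.58°; θ_min ≈ 24.09°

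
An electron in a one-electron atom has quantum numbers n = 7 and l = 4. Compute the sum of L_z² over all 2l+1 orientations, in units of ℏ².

The allowed m_l values are -4, -3, -2, -1, 0, 1, 2, 3, 4.
Σ m_l² = 2·(1 + 4 + 9 + 16) = 60.

Σ(L_z)² = 60 ℏ²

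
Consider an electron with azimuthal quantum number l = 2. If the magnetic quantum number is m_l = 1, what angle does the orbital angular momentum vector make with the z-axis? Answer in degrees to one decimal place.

θ ≈ 65.9°

|L| = √(l(l+1)) ℏ = √6 ℏ.
L_z = m_l ℏ = 1ℏ.
cos θ = L_z/|L| = 1/√6, so θ ≈ 65.9°.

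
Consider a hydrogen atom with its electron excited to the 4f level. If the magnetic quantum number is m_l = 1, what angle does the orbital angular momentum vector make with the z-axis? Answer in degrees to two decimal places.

θ ≈ 73.22°

The 4f level has l = 3.
|L|² = l(l+1)ℏ² = 12ℏ², so |L| = 2√3 ℏ.
L_z = m_l ℏ = 1ℏ.
cos θ = L_z/|L| = 1/√12, so θ ≈ 73.22°.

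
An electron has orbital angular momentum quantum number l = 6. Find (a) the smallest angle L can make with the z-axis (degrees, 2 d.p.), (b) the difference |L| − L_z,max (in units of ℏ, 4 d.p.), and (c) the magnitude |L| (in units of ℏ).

θ_min ≈ 22.21°; |L|−L_z,max ≈ 0.4807ℏ; |L| = √42 ℏ ≈ 6.481ℏ

cos θ_min = 6/√42, so θ_min ≈ 22.21°.
|L| − L_z,max = (√42 − 6)ℏ ≈ 0.4807ℏ.
|L| = ℏ√(6·7) = √42 ℏ ≈ 6.481ℏ.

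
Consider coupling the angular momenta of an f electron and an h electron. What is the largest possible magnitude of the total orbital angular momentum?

The total orbital quantum number L ranges from |l₁ − l₂| to l₁ + l₂ in integer steps.
L ∈ {2, 3, 4, 5, 6, 7, 8}.
The largest magnitude corresponds to L = 8: |L_tot| = ℏ√(8·9) = 6√2 ℏ.

|L_tot|_max = 6√2 ℏ ≈ 8.485ℏ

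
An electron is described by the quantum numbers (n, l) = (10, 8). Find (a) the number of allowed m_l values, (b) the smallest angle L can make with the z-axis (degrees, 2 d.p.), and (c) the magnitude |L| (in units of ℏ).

There are 2l+1 = 17 values of m_l.
cos θ_min = 8/√72, so θ_min ≈ 19.47°.
|L| = ℏ√(8·9) = 6√2 ℏ ≈ 8.485ℏ.

17 values; θ_min ≈ 19.47°; |L| = 6√2 ℏ ≈ 8.485ℏ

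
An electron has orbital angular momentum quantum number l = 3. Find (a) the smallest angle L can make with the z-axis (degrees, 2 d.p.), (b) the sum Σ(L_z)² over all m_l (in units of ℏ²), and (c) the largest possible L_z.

θ_min ≈ 30.00°; Σ(L_z)² = 28 ℏ²; L_z,max = 3ℏ

cos θ_min = 3/√12, so θ_min ≈ 30.00°.
Σ m_l² = 28, so Σ(L_z)² = 28 ℏ².
L_z,max = lℏ = 3ℏ.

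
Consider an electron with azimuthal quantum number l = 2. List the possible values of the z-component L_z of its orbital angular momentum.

L_z = m_l ℏ with m_l ranging from −l to +l in integer steps.
For l = 2: m_l ∈ {-2, -1, 0, 1, 2}.

L_z ∈ {−2ℏ, −ℏ, 0, ℏ, 2ℏ}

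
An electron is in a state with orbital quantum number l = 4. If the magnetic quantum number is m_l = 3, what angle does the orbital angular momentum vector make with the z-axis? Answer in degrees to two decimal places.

θ ≈ 47.87°

|L| = ℏ√(l(l+1)) = 2√5 ℏ.
L_z = m_l ℏ = 3ℏ.
cos θ = L_z/|L| = 3/√20, so θ ≈ 47.87°.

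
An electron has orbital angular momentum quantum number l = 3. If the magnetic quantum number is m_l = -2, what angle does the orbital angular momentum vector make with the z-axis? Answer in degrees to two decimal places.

|L|² = l(l+1)ℏ² = 12ℏ², so |L| = 2√3 ℏ.
L_z = m_l ℏ = −2ℏ.
cos θ = L_z/|L| = -2/√12, so θ ≈ 125.26°.

θ ≈ 125.26°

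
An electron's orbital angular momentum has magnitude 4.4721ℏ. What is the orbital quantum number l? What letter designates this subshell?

l = 4 (g orbital)

|L| = ℏ√(l(l+1)), so l(l+1) = 20.
l² + l − 20 = 0 ⇒ l = 4.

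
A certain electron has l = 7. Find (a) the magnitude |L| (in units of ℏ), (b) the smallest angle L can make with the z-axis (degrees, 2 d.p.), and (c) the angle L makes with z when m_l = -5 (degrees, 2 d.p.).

|L| = ℏ√(7·8) = 2√14 ℏ ≈ 7.483ℏ.
cos θ_min = 7/√56, so θ_min ≈ 20.70°.
For m_l = -5: cos θ = -5/√56, θ ≈ 131.92°.

|L| = 2√14 ℏ ≈ 7.483ℏ; θ_min ≈ 20.70°; θ(m_l=-5) ≈ 131.92°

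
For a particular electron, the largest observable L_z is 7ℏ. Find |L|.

L_z,max = lℏ, so l = 7.
|L| = √(l(l+1)) ℏ = 2√14 ℏ.

|L| = 2√14 ℏ ≈ 7.483ℏ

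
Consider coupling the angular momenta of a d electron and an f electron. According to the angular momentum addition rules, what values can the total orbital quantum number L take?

L = 1, 2, 3, 4, 5

The total orbital quantum number L ranges from |l₁ − l₂| to l₁ + l₂ in integer steps.
L ∈ {1, 2, 3, 4, 5}.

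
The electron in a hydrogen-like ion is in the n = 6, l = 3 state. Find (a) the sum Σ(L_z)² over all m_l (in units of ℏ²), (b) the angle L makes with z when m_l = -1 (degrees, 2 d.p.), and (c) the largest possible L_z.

Σ m_l² = 28, so Σ(L_z)² = 28 ℏ².
For m_l = -1: cos θ = -1/√12, θ ≈ 106.78°.
L_z,max = lℏ = 3ℏ.

Σ(L_z)² = 28 ℏ²; θ(m_l=-1) ≈ 106.78°; L_z,max = 3ℏ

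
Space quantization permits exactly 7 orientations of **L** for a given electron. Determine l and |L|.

l = 3, |L| = 2√3 ℏ ≈ 3.464ℏ

7 = 2l + 1, so l = (7−1)/2 = 3.
|L| = ℏ√(l(l+1)) = ℏ√(3·4) = 2√3 ℏ.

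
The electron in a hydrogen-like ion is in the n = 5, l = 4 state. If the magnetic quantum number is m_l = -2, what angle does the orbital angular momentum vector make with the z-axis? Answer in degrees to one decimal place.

θ ≈ 116.6°

|L|² = l(l+1)ℏ² = 20ℏ², so |L| = 2√5 ℏ.
L_z = m_l ℏ = −2ℏ.
cos θ = L_z/|L| = -2/√20, so θ ≈ 116.6°.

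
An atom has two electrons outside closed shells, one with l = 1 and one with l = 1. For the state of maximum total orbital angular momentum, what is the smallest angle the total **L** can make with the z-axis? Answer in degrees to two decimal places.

By the triangle rule, |l₁ − l₂| ≤ L ≤ l₁ + l₂.
Allowed values: L = 0, 1, 2.
The maximum is L = 2, with |L_tot| = ℏ√(2·3) = √6 ℏ.
The minimum angle with z is arccos(2/√6) ≈ 35.26°.

θ_min ≈ 35.26°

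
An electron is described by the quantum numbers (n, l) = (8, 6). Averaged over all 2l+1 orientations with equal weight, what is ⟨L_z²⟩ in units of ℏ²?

⟨L_z²⟩ = 14 ℏ²

The allowed m_l values are -6, -5, -4, -3, -2, -1, 0, 1, 2, 3, 4, 5, 6.
⟨L_z²⟩ = ℏ²·l(l+1)/3 = 14ℏ².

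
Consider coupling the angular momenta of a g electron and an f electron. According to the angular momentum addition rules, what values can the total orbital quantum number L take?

L = 1, 2, 3, 4, 5, 6, 7

By the triangle rule, |l₁ − l₂| ≤ L ≤ l₁ + l₂.
So L can be 1, 2, 3, 4, 5, 6, 7.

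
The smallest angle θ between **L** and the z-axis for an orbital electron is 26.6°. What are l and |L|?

l = 4, |L| = 2√5 ℏ ≈ 4.472ℏ

cos²θ_min = l/(l+1) = 0.7995.
l = cos²θ/sin²θ ≈ 4.
Then |L| = ℏ√(4·5) = 2√5 ℏ.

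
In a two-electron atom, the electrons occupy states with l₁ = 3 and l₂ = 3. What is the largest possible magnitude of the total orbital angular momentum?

By the triangle rule, |l₁ − l₂| ≤ L ≤ l₁ + l₂.
So L can be 0, 1, 2, 3, 4, 5, 6.
The largest magnitude corresponds to L = 6: |L_tot| = ℏ√(6·7) = √42 ℏ.

|L_tot|_max = √42 ℏ ≈ 6.481ℏ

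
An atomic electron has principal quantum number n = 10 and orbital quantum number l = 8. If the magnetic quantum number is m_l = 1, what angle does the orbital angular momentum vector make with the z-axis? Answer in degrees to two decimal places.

|L|² = l(l+1)ℏ² = 72ℏ², so |L| = 6√2 ℏ.
L_z = m_l ℏ = 1ℏ.
cos θ = L_z/|L| = 1/√72, so θ ≈ 83.23°.

θ ≈ 83.23°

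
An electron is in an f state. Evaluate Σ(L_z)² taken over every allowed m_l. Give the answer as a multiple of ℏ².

Σ(L_z)² = 28 ℏ²

For an f orbital, l = 3.
m_l ∈ {-3, -2, -1, 0, 1, 2, 3}.
Σ m_l² = l(l+1)(2l+1)/3 = 3·4·7/3 = 28.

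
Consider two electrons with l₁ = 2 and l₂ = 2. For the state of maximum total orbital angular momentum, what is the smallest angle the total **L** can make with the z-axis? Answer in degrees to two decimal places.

θ_min ≈ 26.57°

By the triangle rule, |l₁ − l₂| ≤ L ≤ l₁ + l₂.
Allowed values: L = 0, 1, 2, 3, 4.
The maximum is L = 4, with |L_tot| = ℏ√(4·5) = 2√5 ℏ.
The minimum angle with z is arccos(4/√20) ≈ 26.57°.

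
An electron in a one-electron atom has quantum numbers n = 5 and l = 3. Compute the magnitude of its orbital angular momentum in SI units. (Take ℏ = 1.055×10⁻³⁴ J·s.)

|L| = 3.655×10⁻³⁴ J·s

|L| = ℏ√(l(l+1)) = ℏ√(3·4) = 2√3 ℏ
Numerically, |L| = 3.464 × (1.055×10⁻³⁴ J·s) = 3.655×10⁻³⁴ J·s.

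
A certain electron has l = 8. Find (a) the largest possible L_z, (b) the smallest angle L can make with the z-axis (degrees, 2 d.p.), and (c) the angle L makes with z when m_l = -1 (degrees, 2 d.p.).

L_z,max = lℏ = 8ℏ.
cos θ_min = 8/√72, so θ_min ≈ 19.47°.
For m_l = -1: cos θ = -1/√72, θ ≈ 96.77°.

L_z,max = 8ℏ; θ_min ≈ 19.47°; θ(m_l=-1) ≈ 96.77°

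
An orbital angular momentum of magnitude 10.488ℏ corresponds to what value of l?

l = 10

Since |L|² = l(l+1)ℏ², l(l+1) = 110.
The positive root is l = 10.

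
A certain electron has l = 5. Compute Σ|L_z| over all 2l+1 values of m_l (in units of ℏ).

Σ|L_z| = 30 ℏ

m_l runs from −5 to 5, i.e. {-5, -4, -3, -2, -1, 0, 1, 2, 3, 4, 5}.
Σ|m_l| = 2·5(5+1)/2 = 30.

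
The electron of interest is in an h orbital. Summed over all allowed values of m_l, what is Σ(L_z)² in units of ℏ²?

For an h orbital, l = 5.
The allowed m_l values are -5, -4, -3, -2, -1, 0, 1, 2, 3, 4, 5.
Σ m_l² = 2·(1 + 4 + 9 + 16 + 25) = 110.

Σ(L_z)² = 110 ℏ²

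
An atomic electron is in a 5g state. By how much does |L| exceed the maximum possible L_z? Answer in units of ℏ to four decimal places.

For 5g, l = 4.
|L| = 2√5 ℏ ≈ 4.4721ℏ, while L_z,max = lℏ = 4ℏ.
The difference is (2√5 − 4)ℏ ≈ 0.4721ℏ.

|L| − L_z,max ≈ 0.4721ℏ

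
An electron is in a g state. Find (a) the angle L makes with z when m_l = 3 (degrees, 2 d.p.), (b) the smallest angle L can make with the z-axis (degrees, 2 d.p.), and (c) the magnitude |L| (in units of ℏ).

θ(m_l=3) ≈ 47.87°; θ_min ≈ 26.57°; |L| = 2√5 ℏ ≈ 4.472ℏ

For a g orbital, l = 4.
For m_l = 3: cos θ = 3/√20, θ ≈ 47.87°.
cos θ_min = 4/√20, so θ_min ≈ 26.57°.
|L| = ℏ√(4·5) = 2√5 ℏ ≈ 4.472ℏ.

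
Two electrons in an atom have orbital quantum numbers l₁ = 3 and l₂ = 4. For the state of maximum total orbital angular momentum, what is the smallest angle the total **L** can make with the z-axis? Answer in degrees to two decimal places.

By the triangle rule, |l₁ − l₂| ≤ L ≤ l₁ + l₂.
So L can be 1, 2, 3, 4, 5, 6, 7.
The maximum is L = 7, with |L_tot| = ℏ√(7·8) = 2√14 ℏ.
The minimum angle with z is arccos(7/√56) ≈ 20.70°.

θ_min ≈ 20.70°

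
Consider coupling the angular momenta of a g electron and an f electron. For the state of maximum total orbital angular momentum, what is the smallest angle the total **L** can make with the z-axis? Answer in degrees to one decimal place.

θ_min ≈ 20.7°

By the triangle rule, |l₁ − l₂| ≤ L ≤ l₁ + l₂.
L ∈ {1, 2, 3, 4, 5, 6, 7}.
The maximum is L = 7, with |L_tot| = ℏ√(7·8) = 2√14 ℏ.
The minimum angle with z is arccos(7/√56) ≈ 20.7°.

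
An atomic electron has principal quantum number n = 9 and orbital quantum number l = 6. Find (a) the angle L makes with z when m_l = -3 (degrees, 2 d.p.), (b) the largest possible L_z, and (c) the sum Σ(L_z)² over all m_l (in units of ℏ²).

θ(m_l=-3) ≈ 117.58°; L_z,max = 6ℏ; Σ(L_z)² = 182 ℏ²

For m_l = -3: cos θ = -3/√42, θ ≈ 117.58°.
L_z,max = lℏ = 6ℏ.
Σ m_l² = 182, so Σ(L_z)² = 182 ℏ².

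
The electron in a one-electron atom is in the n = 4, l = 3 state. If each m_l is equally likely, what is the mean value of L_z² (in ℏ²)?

⟨L_z²⟩ = 4 ℏ²

m_l runs from −3 to 3, i.e. {-3, -2, -1, 0, 1, 2, 3}.
⟨L_z²⟩ = ℏ²·(Σ m_l²)/(2l+1) = ℏ²·28/7 = 4ℏ².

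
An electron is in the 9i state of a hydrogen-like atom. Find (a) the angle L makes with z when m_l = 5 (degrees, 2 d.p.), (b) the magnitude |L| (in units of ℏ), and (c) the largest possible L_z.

For 9i, l = 6.
For m_l = 5: cos θ = 5/√42, θ ≈ 39.51°.
|L| = ℏ√(6·7) = √42 ℏ ≈ 6.481ℏ.
L_z,max = lℏ = 6ℏ.

θ(m_l=5) ≈ 39.51°; |L| = √42 ℏ ≈ 6.481ℏ; L_z,max = 6ℏ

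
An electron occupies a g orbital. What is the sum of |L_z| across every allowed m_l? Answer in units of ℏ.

For a g orbital, l = 4.
The allowed m_l values are -4, -3, -2, -1, 0, 1, 2, 3, 4.
Σ|m_l| = 2·4(4+1)/2 = 20.

Σ|L_z| = 20 ℏ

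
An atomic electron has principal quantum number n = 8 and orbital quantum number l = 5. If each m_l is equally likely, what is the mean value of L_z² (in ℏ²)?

⟨L_z²⟩ = 10 ℏ²

m_l ∈ {-5, -4, -3, -2, -1, 0, 1, 2, 3, 4, 5}.
Average of L_z² over 11 states: 110/11 ℏ² = 10 ℏ².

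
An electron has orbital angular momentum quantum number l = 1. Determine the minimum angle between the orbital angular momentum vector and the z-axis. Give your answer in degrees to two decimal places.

|L| = ℏ√(l(l+1)) = √2 ℏ.
The smallest angle corresponds to the largest L_z, i.e. m_l = l = 1, giving L_z = 1ℏ.
cos θ_min = 1/√2, so θ_min ≈ 45.00°.

θ_min ≈ 45.00°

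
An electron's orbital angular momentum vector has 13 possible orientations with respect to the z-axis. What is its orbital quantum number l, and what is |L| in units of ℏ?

l = 6, |L| = √42 ℏ ≈ 6.481ℏ

13 = 2l + 1, so l = (13−1)/2 = 6.
Then |L| = √(l(l+1)) ℏ = √42 ℏ.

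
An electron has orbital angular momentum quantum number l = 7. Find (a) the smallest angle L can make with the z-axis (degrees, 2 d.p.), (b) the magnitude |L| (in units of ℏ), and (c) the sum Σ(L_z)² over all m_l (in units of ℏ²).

cos θ_min = 7/√56, so θ_min ≈ 20.70°.
|L| = ℏ√(7·8) = 2√14 ℏ ≈ 7.483ℏ.
Σ m_l² = 280, so Σ(L_z)² = 280 ℏ².

θ_min ≈ 20.70°; |L| = 2√14 ℏ ≈ 7.483ℏ; Σ(L_z)² = 280 ℏ²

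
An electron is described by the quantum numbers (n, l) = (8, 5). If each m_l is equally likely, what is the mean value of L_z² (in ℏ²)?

m_l ∈ {-5, -4, -3, -2, -1, 0, 1, 2, 3, 4, 5}.
⟨L_z²⟩ = ℏ²·l(l+1)/3 = 10ℏ².

⟨L_z²⟩ = 10 ℏ²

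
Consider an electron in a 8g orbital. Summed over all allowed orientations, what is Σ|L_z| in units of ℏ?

Σ|L_z| = 20 ℏ

For 8g, l = 4.
m_l ∈ {-4, -3, -2, -1, 0, 1, 2, 3, 4}.
Σ|m_l| = 2·4(4+1)/2 = 20.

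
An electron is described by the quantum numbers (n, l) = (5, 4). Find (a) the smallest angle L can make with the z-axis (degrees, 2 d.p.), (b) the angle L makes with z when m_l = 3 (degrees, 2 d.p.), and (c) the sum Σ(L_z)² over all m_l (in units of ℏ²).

cos θ_min = 4/√20, so θ_min ≈ 26.57°.
For m_l = 3: cos θ = 3/√20, θ ≈ 47.87°.
Σ m_l² = 60, so Σ(L_z)² = 60 ℏ².

θ_min ≈ 26.57°; θ(m_l=3) ≈ 47.87°; Σ(L_z)² = 60 ℏ²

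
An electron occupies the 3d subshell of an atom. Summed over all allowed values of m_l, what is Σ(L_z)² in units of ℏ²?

Σ(L_z)² = 10 ℏ²

The 3d subshell has l = 2.
m_l runs from −2 to 2, i.e. {-2, -1, 0, 1, 2}.
Σ m_l² = l(l+1)(2l+1)/3 = 2·3·5/3 = 10.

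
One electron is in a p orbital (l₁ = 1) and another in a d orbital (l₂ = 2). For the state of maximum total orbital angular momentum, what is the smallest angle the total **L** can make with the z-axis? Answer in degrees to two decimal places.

θ_min ≈ 30.00°

The total orbital quantum number L ranges from |l₁ − l₂| to l₁ + l₂ in integer steps.
So L can be 1, 2, 3.
The maximum is L = 3, with |L_tot| = ℏ√(3·4) = 2√3 ℏ.
The minimum angle with z is arccos(3/√12) ≈ 30.00°.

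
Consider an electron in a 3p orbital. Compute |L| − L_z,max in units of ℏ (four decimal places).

3p means n = 3, l = 1.
|L| = √2 ℏ ≈ 1.4142ℏ, while L_z,max = lℏ = 1ℏ.
The difference is (√2 − 1)ℏ ≈ 0.4142ℏ.

|L| − L_z,max ≈ 0.4142ℏ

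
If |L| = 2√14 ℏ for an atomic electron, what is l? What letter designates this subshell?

Since |L|² = l(l+1)ℏ², l(l+1) = 56.
The positive root is l = 7.

l = 7 (k orbital)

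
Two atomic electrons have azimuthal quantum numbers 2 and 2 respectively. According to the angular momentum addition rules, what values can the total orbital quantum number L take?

L = 0, 1, 2, 3, 4

The total orbital quantum number L ranges from |l₁ − l₂| to l₁ + l₂ in integer steps.
So L can be 0, 1, 2, 3, 4.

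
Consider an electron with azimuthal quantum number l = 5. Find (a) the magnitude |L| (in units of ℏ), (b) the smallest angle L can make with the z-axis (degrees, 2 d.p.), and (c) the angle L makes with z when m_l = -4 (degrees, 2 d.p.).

|L| = ℏ√(5·6) = √30 ℏ ≈ 5.477ℏ.
cos θ_min = 5/√30, so θ_min ≈ 24.09°.
For m_l = -4: cos θ = -4/√30, θ ≈ 136.91°.

|L| = √30 ℏ ≈ 5.477ℏ; θ_min ≈ 24.09°; θ(m_l=-4) ≈ 136.91°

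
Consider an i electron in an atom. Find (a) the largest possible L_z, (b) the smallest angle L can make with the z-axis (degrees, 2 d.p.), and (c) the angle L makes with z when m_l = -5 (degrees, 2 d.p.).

L_z,max = 6ℏ; θ_min ≈ 22.21°; θ(m_l=-5) ≈ 140.49°

For an i orbital, l = 6.
L_z,max = lℏ = 6ℏ.
cos θ_min = 6/√42, so θ_min ≈ 22.21°.
For m_l = -5: cos θ = -5/√42, θ ≈ 140.49°.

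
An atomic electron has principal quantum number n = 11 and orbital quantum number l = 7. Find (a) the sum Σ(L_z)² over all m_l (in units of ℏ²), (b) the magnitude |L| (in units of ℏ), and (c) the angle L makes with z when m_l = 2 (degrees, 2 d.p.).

Σ(L_z)² = 280 ℏ²; |L| = 2√14 ℏ ≈ 7.483ℏ; θ(m_l=2) ≈ 74.50°

Σ m_l² = 280, so Σ(L_z)² = 280 ℏ².
|L| = ℏ√(7·8) = 2√14 ℏ ≈ 7.483ℏ.
For m_l = 2: cos θ = 2/√56, θ ≈ 74.50°.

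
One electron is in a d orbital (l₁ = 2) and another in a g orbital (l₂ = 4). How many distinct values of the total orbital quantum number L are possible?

The total orbital quantum number L ranges from |l₁ − l₂| to l₁ + l₂ in integer steps.
Allowed values: L = 2, 3, 4, 5, 6.
That is 5 values.

5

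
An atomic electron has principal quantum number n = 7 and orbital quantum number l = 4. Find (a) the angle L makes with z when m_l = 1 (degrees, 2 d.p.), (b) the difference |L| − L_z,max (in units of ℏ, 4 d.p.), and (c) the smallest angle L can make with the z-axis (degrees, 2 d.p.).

θ(m_l=1) ≈ 77.08°; |L|−L_z,max ≈ 0.4721ℏ; θ_min ≈ 26.57°

For m_l = 1: cos θ = 1/√20, θ ≈ 77.08°.
|L| − L_z,max = (2√5 − 4)ℏ ≈ 0.4721ℏ.
cos θ_min = 4/√20, so θ_min ≈ 26.57°.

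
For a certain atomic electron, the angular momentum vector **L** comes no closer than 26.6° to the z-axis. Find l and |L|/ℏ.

At minimum angle, m_l = l, so cos θ = l/√(l(l+1)); cos²θ = l/(l+1) = 0.7995.
Solving: l = 4.
Then |L| = ℏ√(4·5) = 2√5 ℏ.

l = 4, |L| = 2√5 ℏ ≈ 4.472ℏ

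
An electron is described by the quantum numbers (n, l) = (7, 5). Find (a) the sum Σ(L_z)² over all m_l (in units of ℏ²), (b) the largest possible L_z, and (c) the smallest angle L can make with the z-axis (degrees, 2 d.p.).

Σ m_l² = 110, so Σ(L_z)² = 110 ℏ².
L_z,max = lℏ = 5ℏ.
cos θ_min = 5/√30, so θ_min ≈ 24.09°.

Σ(L_z)² = 110 ℏ²; L_z,max = 5ℏ; θ_min ≈ 24.09°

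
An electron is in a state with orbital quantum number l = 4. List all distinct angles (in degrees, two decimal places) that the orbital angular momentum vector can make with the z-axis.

θ ∈ {26.57°, 47.87°, 63.43°, 77.08°, 90.00°, 102.92°, 116.57°, 132.13°, 153.43°}

|L| = ℏ√(l(l+1)) = 2√5 ℏ.
cos θ = m_l/√20 for each m_l ∈ {-4, -3, -2, -1, 0, 1, 2, 3, 4}.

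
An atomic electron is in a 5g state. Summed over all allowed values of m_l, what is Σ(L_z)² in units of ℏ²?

Σ(L_z)² = 60 ℏ²

5g means n = 5, l = 4.
m_l runs from −4 to 4, i.e. {-4, -3, -2, -1, 0, 1, 2, 3, 4}.
Summing m² from −4 to 4: Σ m_l² = 60.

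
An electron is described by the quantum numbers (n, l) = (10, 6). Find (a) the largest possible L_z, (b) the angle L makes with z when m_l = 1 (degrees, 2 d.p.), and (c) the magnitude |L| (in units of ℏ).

L_z,max = lℏ = 6ℏ.
For m_l = 1: cos θ = 1/√42, θ ≈ 81.12°.
|L| = ℏ√(6·7) = √42 ℏ ≈ 6.481ℏ.

L_z,max = 6ℏ; θ(m_l=1) ≈ 81.12°; |L| = √42 ℏ ≈ 6.481ℏ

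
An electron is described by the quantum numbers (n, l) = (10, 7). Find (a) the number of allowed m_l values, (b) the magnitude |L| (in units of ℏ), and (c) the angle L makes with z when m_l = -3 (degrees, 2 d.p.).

15 values; |L| = 2√14 ℏ ≈ 7.483ℏ; θ(m_l=-3) ≈ 113.63°

There are 2l+1 = 15 values of m_l.
|L| = ℏ√(7·8) = 2√14 ℏ ≈ 7.483ℏ.
For m_l = -3: cos θ = -3/√56, θ ≈ 113.63°.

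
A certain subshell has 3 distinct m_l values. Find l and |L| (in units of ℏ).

3 = 2l + 1, so l = (3−1)/2 = 1.
Then |L| = √(l(l+1)) ℏ = √2 ℏ.

l = 1, |L| = √2 ℏ ≈ 1.414ℏ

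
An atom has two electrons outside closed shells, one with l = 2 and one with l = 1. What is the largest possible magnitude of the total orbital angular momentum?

|L_tot|_max = 2√3 ℏ ≈ 3.464ℏ

The total orbital quantum number L ranges from |l₁ − l₂| to l₁ + l₂ in integer steps.
L ∈ {1, 2, 3}.
The largest magnitude corresponds to L = 3: |L_tot| = ℏ√(3·4) = 2√3 ℏ.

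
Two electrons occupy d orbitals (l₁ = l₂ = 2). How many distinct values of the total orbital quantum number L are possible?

5

The total orbital quantum number L ranges from |l₁ − l₂| to l₁ + l₂ in integer steps.
L ∈ {0, 1, 2, 3, 4}.
That is 5 values.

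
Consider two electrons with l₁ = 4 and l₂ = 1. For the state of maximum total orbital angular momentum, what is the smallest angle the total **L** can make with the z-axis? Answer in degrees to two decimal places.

θ_min ≈ 24.09°

By the triangle rule, |l₁ − l₂| ≤ L ≤ l₁ + l₂.
So L can be 3, 4, 5.
The maximum is L = 5, with |L_tot| = ℏ√(5·6) = √30 ℏ.
The minimum angle with z is arccos(5/√30) ≈ 24.09°.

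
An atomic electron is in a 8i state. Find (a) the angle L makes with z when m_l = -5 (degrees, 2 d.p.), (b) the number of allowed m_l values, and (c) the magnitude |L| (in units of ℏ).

The 8i subshell has l = 6.
For m_l = -5: cos θ = -5/√42, θ ≈ 140.49°.
There are 2l+1 = 13 values of m_l.
|L| = ℏ√(6·7) = √42 ℏ ≈ 6.481ℏ.

θ(m_l=-5) ≈ 140.49°; 13 values; |L| = √42 ℏ ≈ 6.481ℏ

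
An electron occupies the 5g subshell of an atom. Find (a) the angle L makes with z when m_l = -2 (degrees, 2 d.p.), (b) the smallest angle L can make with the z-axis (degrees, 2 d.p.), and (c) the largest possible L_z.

θ(m_l=-2) ≈ 116.57°; θ_min ≈ 26.57°; L_z,max = 4ℏ

5g means n = 5, l = 4.
For m_l = -2: cos θ = -2/√20, θ ≈ 116.57°.
cos θ_min = 4/√20, so θ_min ≈ 26.57°.
L_z,max = lℏ = 4ℏ.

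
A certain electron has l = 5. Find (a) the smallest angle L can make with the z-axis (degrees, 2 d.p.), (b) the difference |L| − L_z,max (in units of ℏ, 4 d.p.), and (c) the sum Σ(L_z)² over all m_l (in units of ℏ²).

θ_min ≈ 24.09°; |L|−L_z,max ≈ 0.4772ℏ; Σ(L_z)² = 110 ℏ²

cos θ_min = 5/√30, so θ_min ≈ 24.09°.
|L| − L_z,max = (√30 − 5)ℏ ≈ 0.4772ℏ.
Σ m_l² = 110, so Σ(L_z)² = 110 ℏ².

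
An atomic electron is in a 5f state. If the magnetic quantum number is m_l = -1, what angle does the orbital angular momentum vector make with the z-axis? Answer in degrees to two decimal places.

θ ≈ 106.78°

5f means n = 5, l = 3.
|L| = ℏ√(l(l+1)) = 2√3 ℏ.
L_z = m_l ℏ = −1ℏ.
cos θ = L_z/|L| = -1/√12, so θ ≈ 106.78°.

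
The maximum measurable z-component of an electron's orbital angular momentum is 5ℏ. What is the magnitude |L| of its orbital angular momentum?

|L| = √30 ℏ ≈ 5.477ℏ

Since max m_l = l, l = 5.
|L| = ℏ√(l(l+1)) = √30 ℏ.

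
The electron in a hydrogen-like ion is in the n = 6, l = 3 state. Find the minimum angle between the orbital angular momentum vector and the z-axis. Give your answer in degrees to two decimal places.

θ_min ≈ 30.00°

|L| = √(l(l+1)) ℏ = 2√3 ℏ.
The smallest angle corresponds to the largest L_z, i.e. m_l = l = 3, giving L_z = 3ℏ.
cos θ_min = 3/√12, so θ_min ≈ 30.00°.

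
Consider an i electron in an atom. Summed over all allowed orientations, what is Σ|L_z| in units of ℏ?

An i state has l = 6.
The allowed m_l values are -6, -5, -4, -3, -2, -1, 0, 1, 2, 3, 4, 5, 6.
Σ|m_l| = 2(1+2+…+6) = 42.

Σ|L_z| = 42 ℏ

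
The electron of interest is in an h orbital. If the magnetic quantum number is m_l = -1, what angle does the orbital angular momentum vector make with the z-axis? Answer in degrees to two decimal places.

The letter h corresponds to l = 5.
|L| = √(l(l+1)) ℏ = √30 ℏ.
L_z = m_l ℏ = −1ℏ.
cos θ = L_z/|L| = -1/√30, so θ ≈ 100.52°.

θ ≈ 100.52°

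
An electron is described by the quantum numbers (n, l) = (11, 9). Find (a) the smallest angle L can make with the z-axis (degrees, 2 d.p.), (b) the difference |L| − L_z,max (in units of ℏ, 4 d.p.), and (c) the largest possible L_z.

cos θ_min = 9/√90, so θ_min ≈ 18.43°.
|L| − L_z,max = (3√10 − 9)ℏ ≈ 0.4868ℏ.
L_z,max = lℏ = 9ℏ.

θ_min ≈ 18.43°; |L|−L_z,max ≈ 0.4868ℏ; L_z,max = 9ℏ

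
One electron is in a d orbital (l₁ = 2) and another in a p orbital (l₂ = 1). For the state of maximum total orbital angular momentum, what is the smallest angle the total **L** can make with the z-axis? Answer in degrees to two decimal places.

θ_min ≈ 30.00°

Angular momentum addition gives L = |l₁ − l₂|, …, l₁ + l₂.
L ∈ {1, 2, 3}.
The maximum is L = 3, with |L_tot| = ℏ√(3·4) = 2√3 ℏ.
The minimum angle with z is arccos(3/√12) ≈ 30.00°.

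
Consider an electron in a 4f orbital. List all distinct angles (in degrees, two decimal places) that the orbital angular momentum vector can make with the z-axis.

For 4f, l = 3.
|L| = ℏ√(l(l+1)) = 2√3 ℏ.
cos θ = m_l/√12 for each m_l ∈ {-3, -2, -1, 0, 1, 2, 3}.

θ ∈ {30.00°, 54.74°, 73.22°, 90.00°, 106.78°, 125.26°, 150.00°}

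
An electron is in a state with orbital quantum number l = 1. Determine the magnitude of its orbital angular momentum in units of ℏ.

|L| = ℏ√(l(l+1)) = ℏ√(1·2) = √2 ℏ

|L| = √2 ℏ ≈ 1.414ℏ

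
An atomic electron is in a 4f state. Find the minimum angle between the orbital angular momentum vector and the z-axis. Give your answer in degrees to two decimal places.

θ_min ≈ 30.00°

The 4f subshell has l = 3.
|L| = ℏ√(l(l+1)) = 2√3 ℏ.
The smallest angle corresponds to the largest L_z, i.e. m_l = l = 3, giving L_z = 3ℏ.
cos θ_min = 3/√12, so θ_min ≈ 30.00°.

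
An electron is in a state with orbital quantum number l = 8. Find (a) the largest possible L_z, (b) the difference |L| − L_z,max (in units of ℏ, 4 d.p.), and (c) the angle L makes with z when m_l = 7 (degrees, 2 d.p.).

L_z,max = lℏ = 8ℏ.
|L| − L_z,max = (6√2 − 8)ℏ ≈ 0.4853ℏ.
For m_l = 7: cos θ = 7/√72, θ ≈ 34.42°.

L_z,max = 8ℏ; |L|−L_z,max ≈ 0.4853ℏ; θ(m_l=7) ≈ 34.42°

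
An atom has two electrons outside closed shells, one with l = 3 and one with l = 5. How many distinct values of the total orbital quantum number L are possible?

7

Angular momentum addition gives L = |l₁ − l₂|, …, l₁ + l₂.
Allowed values: L = 2, 3, 4, 5, 6, 7, 8.
That is 7 values.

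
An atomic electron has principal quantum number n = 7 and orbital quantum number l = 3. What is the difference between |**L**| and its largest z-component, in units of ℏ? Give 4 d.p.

|L| − L_z,max ≈ 0.4641ℏ

|L| = 2√3 ℏ ≈ 3.4641ℏ, while L_z,max = lℏ = 3ℏ.
The difference is (2√3 − 3)ℏ ≈ 0.4641ℏ.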